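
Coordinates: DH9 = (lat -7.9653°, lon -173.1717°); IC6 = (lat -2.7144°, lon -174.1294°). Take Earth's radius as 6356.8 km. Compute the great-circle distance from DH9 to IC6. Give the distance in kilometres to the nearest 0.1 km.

Δφ = 5.2509°,  Δλ = -0.9577°
a = sin²(Δφ/2) + cos φ₁ cos φ₂ sin²(Δλ/2) = 0.002167
c = 2·arcsin(√a) = 0.093143 rad = 5.3367°
d = R·c = 6356.8 × 0.093143 = 592.1 km

592.1 km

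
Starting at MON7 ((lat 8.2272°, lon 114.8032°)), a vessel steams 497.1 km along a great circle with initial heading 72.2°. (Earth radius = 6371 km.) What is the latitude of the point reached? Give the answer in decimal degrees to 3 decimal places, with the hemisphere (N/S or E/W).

δ = d/R = 497.1/6371 = 0.078025 rad
φ₂ = arcsin(sin φ₁ cos δ + cos φ₁ sin δ cos θ)
   = arcsin(0.14310·0.99696 + 0.98971·0.07795·0.30570) = 9.56963°
λ₂ = λ₁ + atan2(sin θ sin δ cos φ₁, cos δ − sin φ₁ sin φ₂) = 119.11949°

9.570°N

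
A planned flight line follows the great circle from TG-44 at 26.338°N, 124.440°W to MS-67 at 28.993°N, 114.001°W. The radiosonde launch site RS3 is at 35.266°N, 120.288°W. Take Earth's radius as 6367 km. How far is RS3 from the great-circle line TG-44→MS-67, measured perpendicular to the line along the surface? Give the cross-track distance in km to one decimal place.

826.8 km

δ₁₃ = central angle TG-44→RS3 = 0.167745 rad  (haversine)
θ₁₃ = bearing TG-44→RS3 = 20.736°,  θ₁₂ = bearing TG-44→MS-67 = 71.592°
dₓₜ = R·arcsin(sin δ₁₃ · sin(θ₁₃ − θ₁₂)) = 6367·arcsin(0.16696·sin(-50.855°)) = -826.762 km
|dₓₜ| = 826.762 km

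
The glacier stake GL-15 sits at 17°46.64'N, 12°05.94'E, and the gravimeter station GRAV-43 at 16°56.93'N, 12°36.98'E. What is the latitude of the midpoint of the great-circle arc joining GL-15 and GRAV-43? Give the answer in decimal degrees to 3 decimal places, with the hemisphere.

17.363°N

GL-15: φ = +17.77733°, λ = +12.09900°
GRAV-43: φ = +16.94883°, λ = +12.61633°
Bx = cos φ₂ cos Δλ = 0.956526,  By = cos φ₂ sin Δλ = 0.008637
φₘ = atan2(sin φ₁ + sin φ₂, √((cos φ₁ + Bx)² + By²)) = 17.36325°
λₘ = λ₁ + atan2(By, cos φ₁ + Bx) = 12.35825°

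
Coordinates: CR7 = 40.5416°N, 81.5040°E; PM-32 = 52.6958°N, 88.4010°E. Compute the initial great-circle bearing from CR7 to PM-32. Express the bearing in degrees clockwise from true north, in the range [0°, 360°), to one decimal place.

18.8°

Δλ = 6.8970°
y = sin Δλ · cos φ₂ = 0.072777
x = cos φ₁ sin φ₂ − sin φ₁ cos φ₂ cos Δλ = 0.213394
θ = atan2(y, x) = 18.8317° → 18.8317° (mod 360°)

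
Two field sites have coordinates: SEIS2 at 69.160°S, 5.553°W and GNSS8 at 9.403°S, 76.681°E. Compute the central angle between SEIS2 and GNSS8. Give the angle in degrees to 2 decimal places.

78.46°

Δφ = 59.7570°,  Δλ = 82.2340°
a = sin²(Δφ/2) + cos φ₁ cos φ₂ sin²(Δλ/2) = 0.399942
c = 2·arcsin(√a) = 1.369320 rad = 78.4563°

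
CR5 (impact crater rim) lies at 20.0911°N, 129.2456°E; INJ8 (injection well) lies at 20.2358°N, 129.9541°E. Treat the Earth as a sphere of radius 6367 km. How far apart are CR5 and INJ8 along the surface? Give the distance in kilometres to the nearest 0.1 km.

Δφ = 0.1447°,  Δλ = 0.7085°
a = sin²(Δφ/2) + cos φ₁ cos φ₂ sin²(Δλ/2) = 0.000035
c = 2·arcsin(√a) = 0.011879 rad = 0.6806°
d = R·c = 6367 × 0.011879 = 75.6 km

75.6 km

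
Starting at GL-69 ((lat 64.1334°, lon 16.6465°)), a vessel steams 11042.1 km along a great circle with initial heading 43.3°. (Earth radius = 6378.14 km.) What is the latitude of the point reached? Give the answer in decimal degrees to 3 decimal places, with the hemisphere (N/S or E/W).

9.769°N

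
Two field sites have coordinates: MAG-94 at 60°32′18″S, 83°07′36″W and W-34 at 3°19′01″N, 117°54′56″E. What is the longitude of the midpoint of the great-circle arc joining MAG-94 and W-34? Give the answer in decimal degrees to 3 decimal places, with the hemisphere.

136.048°E

MAG-94: φ = -60.53833°, λ = -83.12667°
W-34: φ = +3.31694°, λ = +117.91556°
Bx = cos φ₂ cos Δλ = -0.931753,  By = cos φ₂ sin Δλ = -0.358454
φₘ = atan2(sin φ₁ + sin φ₂, √((cos φ₁ + Bx)² + By²)) = -55.07983°
λₘ = λ₁ + atan2(By, cos φ₁ + Bx) = 136.04762°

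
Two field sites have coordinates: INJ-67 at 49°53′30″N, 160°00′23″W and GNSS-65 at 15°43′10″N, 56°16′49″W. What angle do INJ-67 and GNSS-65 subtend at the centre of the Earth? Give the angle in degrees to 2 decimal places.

INJ-67: φ = +49.89167°, λ = -160.00639°
GNSS-65: φ = +15.71944°, λ = -56.28028°
Δφ = -34.1722°,  Δλ = 103.7261°
a = sin²(Δφ/2) + cos φ₁ cos φ₂ sin²(Δλ/2) = 0.469967
c = 2·arcsin(√a) = 1.510695 rad = 86.5564°

86.56°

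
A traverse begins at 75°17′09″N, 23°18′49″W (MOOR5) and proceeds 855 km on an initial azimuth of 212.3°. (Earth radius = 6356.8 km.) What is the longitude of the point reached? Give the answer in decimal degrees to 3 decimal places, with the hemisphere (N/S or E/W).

34.530°W

MOOR5: φ = +75.28583°, λ = -23.31361°
δ = d/R = 855/6356.8 = 0.134502 rad
φ₂ = arcsin(sin φ₁ cos δ + cos φ₁ sin δ cos θ)
   = arcsin(0.96720·0.99097 + 0.25400·0.13410·-0.84526) = 68.38495°
λ₂ = λ₁ + atan2(sin θ sin δ cos φ₁, cos δ − sin φ₁ sin φ₂) = -34.53024°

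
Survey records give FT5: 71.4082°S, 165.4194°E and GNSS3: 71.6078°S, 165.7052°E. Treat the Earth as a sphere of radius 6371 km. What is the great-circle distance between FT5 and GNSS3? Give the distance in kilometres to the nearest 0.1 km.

24.4 km

Δφ = -0.1996°,  Δλ = 0.2858°
a = sin²(Δφ/2) + cos φ₁ cos φ₂ sin²(Δλ/2) = 0.000004
c = 2·arcsin(√a) = 0.003826 rad = 0.2192°
d = R·c = 6371 × 0.003826 = 24.4 km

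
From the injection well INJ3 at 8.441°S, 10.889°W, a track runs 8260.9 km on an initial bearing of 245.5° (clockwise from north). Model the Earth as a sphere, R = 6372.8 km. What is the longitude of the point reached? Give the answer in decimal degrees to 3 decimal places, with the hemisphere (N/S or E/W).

87.434°W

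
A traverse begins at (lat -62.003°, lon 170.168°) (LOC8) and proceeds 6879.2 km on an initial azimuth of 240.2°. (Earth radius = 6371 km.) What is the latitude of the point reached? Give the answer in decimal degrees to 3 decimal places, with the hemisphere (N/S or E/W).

δ = d/R = 6879.2/6371 = 1.079768 rad
φ₂ = arcsin(sin φ₁ cos δ + cos φ₁ sin δ cos θ)
   = arcsin(-0.88297·0.47153 + 0.46943·0.88185·-0.49697) = -38.46812°
λ₂ = λ₁ + atan2(sin θ sin δ cos φ₁, cos δ − sin φ₁ sin φ₂) = 67.95601°

38.468°S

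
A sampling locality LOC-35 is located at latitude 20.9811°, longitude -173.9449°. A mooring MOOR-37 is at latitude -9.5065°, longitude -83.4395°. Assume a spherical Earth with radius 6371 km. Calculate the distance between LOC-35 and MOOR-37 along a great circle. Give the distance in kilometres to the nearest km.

Δφ = -30.4876°,  Δλ = 90.5054°
a = sin²(Δφ/2) + cos φ₁ cos φ₂ sin²(Δλ/2) = 0.533630
c = 2·arcsin(√a) = 1.638107 rad = 93.8566°
d = R·c = 6371 × 1.638107 = 10436.4 km

10436 km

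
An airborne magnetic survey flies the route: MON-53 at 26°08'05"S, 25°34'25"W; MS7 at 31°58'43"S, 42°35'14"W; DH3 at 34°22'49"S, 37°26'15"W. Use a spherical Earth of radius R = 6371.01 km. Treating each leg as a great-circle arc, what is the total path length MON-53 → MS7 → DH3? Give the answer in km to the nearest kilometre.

2323 km

MON-53: φ = -26.13472°, λ = -25.57361°
MS7: φ = -31.97861°, λ = -42.58722°
DH3: φ = -34.38028°, λ = -37.43750°
MON-53→MS7: c = 0.278477 rad, d = 1774.18 km
MS7→DH3: c = 0.086098 rad, d = 548.53 km
Total = 1774.18 + 548.53 = 2322.71 km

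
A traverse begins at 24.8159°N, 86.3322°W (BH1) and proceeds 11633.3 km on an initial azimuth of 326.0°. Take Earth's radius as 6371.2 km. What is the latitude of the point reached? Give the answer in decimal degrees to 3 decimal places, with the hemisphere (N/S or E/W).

δ = d/R = 11633.3/6371.2 = 1.825920 rad
φ₂ = arcsin(sin φ₁ cos δ + cos φ₁ sin δ cos θ)
   = arcsin(0.41970·-0.25236 + 0.90766·0.96763·0.82904) = 38.47772°
λ₂ = λ₁ + atan2(sin θ sin δ cos φ₁, cos δ − sin φ₁ sin φ₂) = 137.39166°

38.478°N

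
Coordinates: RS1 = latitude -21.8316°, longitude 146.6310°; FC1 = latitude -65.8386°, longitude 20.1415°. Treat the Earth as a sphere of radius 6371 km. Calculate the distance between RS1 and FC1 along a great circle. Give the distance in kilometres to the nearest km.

Δφ = -44.0070°,  Δλ = -126.4895°
a = sin²(Δφ/2) + cos φ₁ cos φ₂ sin²(Δλ/2) = 0.443324
c = 2·arcsin(√a) = 1.457199 rad = 83.4914°
d = R·c = 6371 × 1.457199 = 9283.8 km

9284 km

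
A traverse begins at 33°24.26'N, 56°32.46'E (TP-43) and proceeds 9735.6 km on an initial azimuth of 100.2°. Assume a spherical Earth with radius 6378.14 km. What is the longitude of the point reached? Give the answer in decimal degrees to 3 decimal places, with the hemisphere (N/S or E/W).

138.755°E

TP-43: φ = +33.40433°, λ = +56.54100°
δ = d/R = 9735.6/6378.14 = 1.526401 rad
φ₂ = arcsin(sin φ₁ cos δ + cos φ₁ sin δ cos θ)
   = arcsin(0.55054·0.04438 + 0.83481·0.99901·-0.17708) = -7.07984°
λ₂ = λ₁ + atan2(sin θ sin δ cos φ₁, cos δ − sin φ₁ sin φ₂) = 138.75468°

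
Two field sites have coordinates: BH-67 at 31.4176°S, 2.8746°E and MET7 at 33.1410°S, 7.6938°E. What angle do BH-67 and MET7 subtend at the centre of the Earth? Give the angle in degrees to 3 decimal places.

Δφ = -1.7234°,  Δλ = 4.8192°
a = sin²(Δφ/2) + cos φ₁ cos φ₂ sin²(Δλ/2) = 0.001489
c = 2·arcsin(√a) = 0.077201 rad = 4.4233°

4.423°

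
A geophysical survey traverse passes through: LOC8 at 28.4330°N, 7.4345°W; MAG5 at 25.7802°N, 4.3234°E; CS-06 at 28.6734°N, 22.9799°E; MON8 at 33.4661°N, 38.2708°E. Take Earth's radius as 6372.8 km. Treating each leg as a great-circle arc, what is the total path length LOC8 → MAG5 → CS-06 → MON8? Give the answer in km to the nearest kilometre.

4621 km

LOC8→MAG5: c = 0.188357 rad, d = 1200.36 km
MAG5→CS-06: c = 0.293590 rad, d = 1870.99 km
CS-06→MON8: c = 0.243113 rad, d = 1549.31 km
Total = 1200.36 + 1870.99 + 1549.31 = 4620.66 km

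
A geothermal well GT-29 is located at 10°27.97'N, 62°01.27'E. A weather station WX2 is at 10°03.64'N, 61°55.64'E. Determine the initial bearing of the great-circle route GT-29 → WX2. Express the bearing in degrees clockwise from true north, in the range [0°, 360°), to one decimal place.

192.8°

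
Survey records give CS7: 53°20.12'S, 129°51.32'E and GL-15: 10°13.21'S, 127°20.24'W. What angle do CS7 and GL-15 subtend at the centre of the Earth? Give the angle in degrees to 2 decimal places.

89.31°

CS7: φ = -53.33533°, λ = +129.85533°
GL-15: φ = -10.22017°, λ = -127.33733°
Δφ = 43.1152°,  Δλ = 102.8073°
a = sin²(Δφ/2) + cos φ₁ cos φ₂ sin²(Δλ/2) = 0.493971
c = 2·arcsin(√a) = 1.558738 rad = 89.3091°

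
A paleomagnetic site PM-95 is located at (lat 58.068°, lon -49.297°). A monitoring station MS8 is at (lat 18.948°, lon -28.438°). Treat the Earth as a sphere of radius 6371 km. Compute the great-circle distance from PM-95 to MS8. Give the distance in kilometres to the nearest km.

4671 km

Δφ = -39.1200°,  Δλ = 20.8590°
a = sin²(Δφ/2) + cos φ₁ cos φ₂ sin²(Δλ/2) = 0.128480
c = 2·arcsin(√a) = 0.733196 rad = 42.0090°
d = R·c = 6371 × 0.733196 = 4671.2 km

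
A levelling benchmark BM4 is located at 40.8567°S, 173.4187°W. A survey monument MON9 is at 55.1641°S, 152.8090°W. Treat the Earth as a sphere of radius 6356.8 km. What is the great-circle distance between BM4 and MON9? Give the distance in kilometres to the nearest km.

2188 km

Δφ = -14.3074°,  Δλ = 20.6097°
a = sin²(Δφ/2) + cos φ₁ cos φ₂ sin²(Δλ/2) = 0.029334
c = 2·arcsin(√a) = 0.344238 rad = 19.7234°
d = R·c = 6356.8 × 0.344238 = 2188.3 km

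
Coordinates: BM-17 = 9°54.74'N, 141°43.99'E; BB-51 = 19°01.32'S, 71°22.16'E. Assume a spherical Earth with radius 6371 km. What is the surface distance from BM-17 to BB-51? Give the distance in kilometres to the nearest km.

8353 km

BM-17: φ = +9.91233°, λ = +141.73317°
BB-51: φ = -19.02200°, λ = +71.36933°
Δφ = -28.9343°,  Δλ = -70.3638°
a = sin²(Δφ/2) + cos φ₁ cos φ₂ sin²(Δλ/2) = 0.371576
c = 2·arcsin(√a) = 1.311038 rad = 75.1169°
d = R·c = 6371 × 1.311038 = 8352.6 km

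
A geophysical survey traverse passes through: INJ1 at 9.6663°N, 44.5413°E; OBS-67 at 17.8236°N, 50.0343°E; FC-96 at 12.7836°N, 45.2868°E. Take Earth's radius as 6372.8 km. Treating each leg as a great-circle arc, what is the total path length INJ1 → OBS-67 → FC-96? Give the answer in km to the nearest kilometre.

INJ1→OBS-67: c = 0.170072 rad, d = 1083.83 km
OBS-67→FC-96: c = 0.118827 rad, d = 757.26 km
Total = 1083.83 + 757.26 = 1841.10 km

1841 km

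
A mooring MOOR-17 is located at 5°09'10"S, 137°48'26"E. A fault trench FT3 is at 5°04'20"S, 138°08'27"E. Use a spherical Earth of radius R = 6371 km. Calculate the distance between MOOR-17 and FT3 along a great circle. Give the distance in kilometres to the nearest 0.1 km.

38.0 km

MOOR-17: φ = -5.15278°, λ = +137.80722°
FT3: φ = -5.07222°, λ = +138.14083°
Δφ = 0.0806°,  Δλ = 0.3336°
a = sin²(Δφ/2) + cos φ₁ cos φ₂ sin²(Δλ/2) = 0.000009
c = 2·arcsin(√a) = 0.005967 rad = 0.3419°
d = R·c = 6371 × 0.005967 = 38.0 km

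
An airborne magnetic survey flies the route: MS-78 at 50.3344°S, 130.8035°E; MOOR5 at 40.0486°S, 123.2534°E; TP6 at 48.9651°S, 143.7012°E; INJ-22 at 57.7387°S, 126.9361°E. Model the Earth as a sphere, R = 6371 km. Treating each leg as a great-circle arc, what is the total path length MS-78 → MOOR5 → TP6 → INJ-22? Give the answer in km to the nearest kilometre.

MS-78→MOOR5: c = 0.201871 rad, d = 1286.12 km
MOOR5→TP6: c = 0.296896 rad, d = 1891.53 km
TP6→INJ-22: c = 0.231150 rad, d = 1472.66 km
Total = 1286.12 + 1891.53 + 1472.66 = 4650.30 km

4650 km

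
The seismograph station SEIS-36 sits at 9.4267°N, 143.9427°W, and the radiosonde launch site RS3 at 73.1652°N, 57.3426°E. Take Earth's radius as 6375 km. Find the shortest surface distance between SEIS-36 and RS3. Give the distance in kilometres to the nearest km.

10713 km

Δφ = 63.7385°,  Δλ = -158.7147°
a = sin²(Δφ/2) + cos φ₁ cos φ₂ sin²(Δλ/2) = 0.554723
c = 2·arcsin(√a) = 1.680462 rad = 96.2834°
d = R·c = 6375 × 1.680462 = 10712.9 km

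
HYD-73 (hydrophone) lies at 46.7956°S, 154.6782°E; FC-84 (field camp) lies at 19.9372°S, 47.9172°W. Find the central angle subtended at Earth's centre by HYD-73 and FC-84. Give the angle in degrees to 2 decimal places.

Δφ = 26.8584°,  Δλ = 157.4046°
a = sin²(Δφ/2) + cos φ₁ cos φ₂ sin²(Δλ/2) = 0.672810
c = 2·arcsin(√a) = 1.923695 rad = 110.2196°

110.22°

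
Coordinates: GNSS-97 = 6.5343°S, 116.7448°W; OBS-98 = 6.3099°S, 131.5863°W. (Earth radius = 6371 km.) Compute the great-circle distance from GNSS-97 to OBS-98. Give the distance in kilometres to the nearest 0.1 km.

Δφ = 0.2244°,  Δλ = -14.8415°
a = sin²(Δφ/2) + cos φ₁ cos φ₂ sin²(Δλ/2) = 0.016476
c = 2·arcsin(√a) = 0.257428 rad = 14.7495°
d = R·c = 6371 × 0.257428 = 1640.1 km

1640.1 km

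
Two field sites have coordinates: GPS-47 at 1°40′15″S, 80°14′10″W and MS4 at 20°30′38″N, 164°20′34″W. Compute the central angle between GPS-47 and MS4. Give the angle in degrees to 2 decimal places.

GPS-47: φ = -1.67083°, λ = -80.23611°
MS4: φ = +20.51056°, λ = -164.34278°
Δφ = 22.1814°,  Δλ = -84.1067°
a = sin²(Δφ/2) + cos φ₁ cos φ₂ sin²(Δλ/2) = 0.457045
c = 2·arcsin(√a) = 1.484779 rad = 85.0716°

85.07°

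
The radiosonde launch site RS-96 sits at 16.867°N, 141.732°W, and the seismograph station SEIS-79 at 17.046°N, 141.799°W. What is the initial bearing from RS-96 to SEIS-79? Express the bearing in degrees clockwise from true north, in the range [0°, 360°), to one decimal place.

340.3°

Δλ = -0.0670°
y = sin Δλ · cos φ₂ = -0.001118
x = cos φ₁ sin φ₂ − sin φ₁ cos φ₂ cos Δλ = 0.003124
θ = atan2(y, x) = -19.6891° → 340.3109° (mod 360°)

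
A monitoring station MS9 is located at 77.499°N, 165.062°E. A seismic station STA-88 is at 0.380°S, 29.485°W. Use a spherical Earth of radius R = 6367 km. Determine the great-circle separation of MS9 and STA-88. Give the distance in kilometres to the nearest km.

Δφ = -77.8790°,  Δλ = 165.4530°
a = sin²(Δφ/2) + cos φ₁ cos φ₂ sin²(Δλ/2) = 0.607994
c = 2·arcsin(√a) = 1.788500 rad = 102.4735°
d = R·c = 6367 × 1.788500 = 11387.4 km

11387 km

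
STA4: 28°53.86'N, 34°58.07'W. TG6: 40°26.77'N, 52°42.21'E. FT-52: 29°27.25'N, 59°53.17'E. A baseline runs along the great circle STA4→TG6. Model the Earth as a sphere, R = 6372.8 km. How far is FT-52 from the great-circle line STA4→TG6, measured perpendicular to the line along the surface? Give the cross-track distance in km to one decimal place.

STA4: φ = +28.89767°, λ = -34.96783°
TG6: φ = +40.44617°, λ = +52.70350°
FT-52: φ = +29.45417°, λ = +59.88617°
δ₁₃ = central angle STA4→FT-52 = 1.396800 rad  (haversine)
θ₁₃ = bearing STA4→FT-52 = 61.754°,  θ₁₂ = bearing STA4→TG6 = 53.972°
dₓₜ = R·arcsin(sin δ₁₃ · sin(θ₁₃ − θ₁₂)) = 6372.8·arcsin(0.98490·sin(7.782°)) = 852.421 km
|dₓₜ| = 852.421 km

852.4 km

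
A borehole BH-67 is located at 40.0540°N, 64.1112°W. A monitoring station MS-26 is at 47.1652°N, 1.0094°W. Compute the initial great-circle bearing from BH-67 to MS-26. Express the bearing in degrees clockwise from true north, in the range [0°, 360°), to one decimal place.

Δλ = 63.1018°
y = sin Δλ · cos φ₂ = 0.606331
x = cos φ₁ sin φ₂ − sin φ₁ cos φ₂ cos Δλ = 0.363375
θ = atan2(y, x) = 59.0657° → 59.0657° (mod 360°)

59.1°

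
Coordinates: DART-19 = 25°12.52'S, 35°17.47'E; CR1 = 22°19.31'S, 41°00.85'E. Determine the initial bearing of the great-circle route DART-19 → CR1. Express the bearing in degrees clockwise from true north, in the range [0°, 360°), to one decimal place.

62.3°

DART-19: φ = -25.20867°, λ = +35.29117°
CR1: φ = -22.32183°, λ = +41.01417°
Δλ = 5.7230°
y = sin Δλ · cos φ₂ = 0.092247
x = cos φ₁ sin φ₂ − sin φ₁ cos φ₂ cos Δλ = 0.048400
θ = atan2(y, x) = 62.3151° → 62.3151° (mod 360°)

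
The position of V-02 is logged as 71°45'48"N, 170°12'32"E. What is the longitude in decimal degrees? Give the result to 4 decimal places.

170° + 12′/60 + 32″/3600 = 170 + 0.20000 + 0.00889 = 170.2089°

170.2089°E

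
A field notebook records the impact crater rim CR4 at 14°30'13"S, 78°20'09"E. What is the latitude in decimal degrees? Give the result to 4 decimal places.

14° + 30′/60 + 13″/3600 = 14 + 0.50000 + 0.00361 = 14.5036°

14.5036°S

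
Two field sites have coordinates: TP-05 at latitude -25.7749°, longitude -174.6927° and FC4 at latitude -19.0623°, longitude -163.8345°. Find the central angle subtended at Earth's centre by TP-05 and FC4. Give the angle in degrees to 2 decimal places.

12.07°

Δφ = 6.7126°,  Δλ = 10.8582°
a = sin²(Δφ/2) + cos φ₁ cos φ₂ sin²(Δλ/2) = 0.011047
c = 2·arcsin(√a) = 0.210595 rad = 12.0662°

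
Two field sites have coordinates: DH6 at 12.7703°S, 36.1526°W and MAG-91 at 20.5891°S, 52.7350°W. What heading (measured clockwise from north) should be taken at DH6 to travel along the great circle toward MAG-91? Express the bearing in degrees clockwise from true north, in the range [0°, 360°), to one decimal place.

Δλ = -16.5824°
y = sin Δλ · cos φ₂ = -0.267165
x = cos φ₁ sin φ₂ − sin φ₁ cos φ₂ cos Δλ = -0.144647
θ = atan2(y, x) = -118.4317° → 241.5683° (mod 360°)

241.6°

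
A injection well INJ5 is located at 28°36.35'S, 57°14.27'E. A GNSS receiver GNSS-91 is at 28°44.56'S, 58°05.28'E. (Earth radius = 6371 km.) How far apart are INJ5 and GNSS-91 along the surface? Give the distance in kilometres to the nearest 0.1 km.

INJ5: φ = -28.60583°, λ = +57.23783°
GNSS-91: φ = -28.74267°, λ = +58.08800°
Δφ = -0.1368°,  Δλ = 0.8502°
a = sin²(Δφ/2) + cos φ₁ cos φ₂ sin²(Δλ/2) = 0.000044
c = 2·arcsin(√a) = 0.013236 rad = 0.7583°
d = R·c = 6371 × 0.013236 = 84.3 km

84.3 km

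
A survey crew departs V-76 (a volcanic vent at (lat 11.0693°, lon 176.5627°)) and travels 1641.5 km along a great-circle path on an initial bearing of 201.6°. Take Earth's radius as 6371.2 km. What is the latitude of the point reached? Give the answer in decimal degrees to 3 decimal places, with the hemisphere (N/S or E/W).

δ = d/R = 1641.5/6371.2 = 0.257644 rad
φ₂ = arcsin(sin φ₁ cos δ + cos φ₁ sin δ cos θ)
   = arcsin(0.19200·0.96699 + 0.98140·0.25480·-0.92978) = -2.68490°
λ₂ = λ₁ + atan2(sin θ sin δ cos φ₁, cos δ − sin φ₁ sin φ₂) = 171.17456°

2.685°S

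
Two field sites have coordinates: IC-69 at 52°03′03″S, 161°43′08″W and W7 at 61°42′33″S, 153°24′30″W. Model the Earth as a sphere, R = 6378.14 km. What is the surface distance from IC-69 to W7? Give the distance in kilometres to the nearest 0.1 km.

IC-69: φ = -52.05083°, λ = -161.71889°
W7: φ = -61.70917°, λ = -153.40833°
Δφ = -9.6583°,  Δλ = 8.3106°
a = sin²(Δφ/2) + cos φ₁ cos φ₂ sin²(Δλ/2) = 0.008617
c = 2·arcsin(√a) = 0.185928 rad = 10.6529°
d = R·c = 6378.14 × 0.185928 = 1185.9 km

1185.9 km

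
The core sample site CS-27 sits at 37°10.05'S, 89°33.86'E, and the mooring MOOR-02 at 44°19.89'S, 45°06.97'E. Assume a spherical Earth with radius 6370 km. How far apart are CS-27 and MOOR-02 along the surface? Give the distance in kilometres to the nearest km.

CS-27: φ = -37.16750°, λ = +89.56433°
MOOR-02: φ = -44.33150°, λ = +45.11617°
Δφ = -7.1640°,  Δλ = -44.4482°
a = sin²(Δφ/2) + cos φ₁ cos φ₂ sin²(Δλ/2) = 0.085448
c = 2·arcsin(√a) = 0.593292 rad = 33.9931°
d = R·c = 6370 × 0.593292 = 3779.3 km

3779 km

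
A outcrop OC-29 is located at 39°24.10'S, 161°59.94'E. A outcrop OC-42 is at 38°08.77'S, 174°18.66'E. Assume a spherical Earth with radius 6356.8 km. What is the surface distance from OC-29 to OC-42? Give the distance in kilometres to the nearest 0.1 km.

OC-29: φ = -39.40167°, λ = +161.99900°
OC-42: φ = -38.14617°, λ = +174.31100°
Δφ = 1.2555°,  Δλ = 12.3120°
a = sin²(Δφ/2) + cos φ₁ cos φ₂ sin²(Δλ/2) = 0.007108
c = 2·arcsin(√a) = 0.168821 rad = 9.6727°
d = R·c = 6356.8 × 0.168821 = 1073.2 km

1073.2 km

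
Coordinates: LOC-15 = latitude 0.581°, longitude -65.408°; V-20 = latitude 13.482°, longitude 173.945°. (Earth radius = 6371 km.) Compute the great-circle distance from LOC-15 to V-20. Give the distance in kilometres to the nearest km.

Δφ = 12.9010°,  Δλ = -120.6470°
a = sin²(Δφ/2) + cos φ₁ cos φ₂ sin²(Δλ/2) = 0.746655
c = 2·arcsin(√a) = 2.086688 rad = 119.5584°
d = R·c = 6371 × 2.086688 = 13294.3 km

13294 km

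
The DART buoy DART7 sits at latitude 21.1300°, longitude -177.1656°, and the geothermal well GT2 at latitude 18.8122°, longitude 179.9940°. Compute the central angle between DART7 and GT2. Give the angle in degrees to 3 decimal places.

3.535°

Δφ = -2.3178°,  Δλ = -2.8404°
a = sin²(Δφ/2) + cos φ₁ cos φ₂ sin²(Δλ/2) = 0.000951
c = 2·arcsin(√a) = 0.061700 rad = 3.5352°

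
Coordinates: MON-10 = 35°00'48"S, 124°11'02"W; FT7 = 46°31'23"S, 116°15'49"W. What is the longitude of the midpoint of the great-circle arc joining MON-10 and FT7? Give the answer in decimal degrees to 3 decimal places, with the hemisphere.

MON-10: φ = -35.01333°, λ = -124.18389°
FT7: φ = -46.52306°, λ = -116.26361°
Bx = cos φ₂ cos Δλ = 0.681499,  By = cos φ₂ sin Δλ = 0.094812
φₘ = atan2(sin φ₁ + sin φ₂, √((cos φ₁ + Bx)² + By²)) = -40.83543°
λₘ = λ₁ + atan2(By, cos φ₁ + Bx) = -120.56841°

120.568°W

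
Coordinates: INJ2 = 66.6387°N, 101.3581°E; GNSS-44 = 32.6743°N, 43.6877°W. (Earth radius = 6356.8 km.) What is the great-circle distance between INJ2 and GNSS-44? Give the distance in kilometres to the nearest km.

Δφ = -33.9644°,  Δλ = -145.0458°
a = sin²(Δφ/2) + cos φ₁ cos φ₂ sin²(Δλ/2) = 0.388981
c = 2·arcsin(√a) = 1.346892 rad = 77.1712°
d = R·c = 6356.8 × 1.346892 = 8561.9 km

8562 km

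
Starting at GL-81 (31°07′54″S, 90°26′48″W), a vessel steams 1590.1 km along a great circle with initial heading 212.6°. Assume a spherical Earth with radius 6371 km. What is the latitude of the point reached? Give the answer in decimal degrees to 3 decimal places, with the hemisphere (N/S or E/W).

GL-81: φ = -31.13167°, λ = -90.44667°
δ = d/R = 1590.1/6371 = 0.249584 rad
φ₂ = arcsin(sin φ₁ cos δ + cos φ₁ sin δ cos θ)
   = arcsin(-0.51701·0.96902 + 0.85598·0.24700·-0.84245) = -42.77377°
λ₂ = λ₁ + atan2(sin θ sin δ cos φ₁, cos δ − sin φ₁ sin φ₂) = -100.89178°

42.774°S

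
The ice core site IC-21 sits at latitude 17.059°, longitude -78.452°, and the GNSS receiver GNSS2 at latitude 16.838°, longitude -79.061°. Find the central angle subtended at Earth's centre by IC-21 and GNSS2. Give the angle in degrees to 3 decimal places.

Δφ = -0.2210°,  Δλ = -0.6090°
a = sin²(Δφ/2) + cos φ₁ cos φ₂ sin²(Δλ/2) = 0.000030
c = 2·arcsin(√a) = 0.010874 rad = 0.6231°

0.623°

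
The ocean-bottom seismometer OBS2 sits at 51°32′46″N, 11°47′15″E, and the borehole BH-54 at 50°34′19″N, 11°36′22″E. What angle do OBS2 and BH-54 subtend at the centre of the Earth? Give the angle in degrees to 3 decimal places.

OBS2: φ = +51.54611°, λ = +11.78750°
BH-54: φ = +50.57194°, λ = +11.60611°
Δφ = -0.9742°,  Δλ = -0.1814°
a = sin²(Δφ/2) + cos φ₁ cos φ₂ sin²(Δλ/2) = 0.000073
c = 2·arcsin(√a) = 0.017118 rad = 0.9808°

0.981°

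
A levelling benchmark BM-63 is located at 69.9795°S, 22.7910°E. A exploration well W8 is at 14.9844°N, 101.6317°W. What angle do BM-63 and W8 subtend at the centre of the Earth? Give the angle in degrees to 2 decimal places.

115.46°

Δφ = 84.9639°,  Δλ = -124.4227°
a = sin²(Δφ/2) + cos φ₁ cos φ₂ sin²(Δλ/2) = 0.714941
c = 2·arcsin(√a) = 2.015159 rad = 115.4601°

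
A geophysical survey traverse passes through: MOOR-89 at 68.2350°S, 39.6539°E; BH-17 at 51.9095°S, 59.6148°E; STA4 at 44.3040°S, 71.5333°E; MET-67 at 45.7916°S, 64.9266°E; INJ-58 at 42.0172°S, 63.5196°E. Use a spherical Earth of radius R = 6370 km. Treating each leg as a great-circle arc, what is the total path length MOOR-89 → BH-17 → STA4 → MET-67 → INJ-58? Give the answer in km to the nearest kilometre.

4304 km

MOOR-89→BH-17: c = 0.330321 rad, d = 2104.14 km
BH-17→STA4: c = 0.191681 rad, d = 1221.00 km
STA4→MET-67: c = 0.085474 rad, d = 544.47 km
MET-67→INJ-58: c = 0.068207 rad, d = 434.48 km
Total = 2104.14 + 1221.00 + 544.47 + 434.48 = 4304.10 km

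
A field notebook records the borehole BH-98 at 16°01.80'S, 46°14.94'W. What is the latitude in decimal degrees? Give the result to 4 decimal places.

16.0300°S

16° + 1.80′/60 = 16 + 0.03000 = 16.0300°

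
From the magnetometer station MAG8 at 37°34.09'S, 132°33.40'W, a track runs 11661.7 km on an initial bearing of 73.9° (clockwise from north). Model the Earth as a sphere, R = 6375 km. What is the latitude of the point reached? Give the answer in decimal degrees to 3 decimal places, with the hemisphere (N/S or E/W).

21.614°N

MAG8: φ = -37.56817°, λ = -132.55667°
δ = d/R = 11661.7/6375 = 1.829286 rad
φ₂ = arcsin(sin φ₁ cos δ + cos φ₁ sin δ cos θ)
   = arcsin(-0.60970·-0.25562 + 0.79263·0.96678·0.27731) = 21.61440°
λ₂ = λ₁ + atan2(sin θ sin δ cos φ₁, cos δ − sin φ₁ sin φ₂) = -40.14318°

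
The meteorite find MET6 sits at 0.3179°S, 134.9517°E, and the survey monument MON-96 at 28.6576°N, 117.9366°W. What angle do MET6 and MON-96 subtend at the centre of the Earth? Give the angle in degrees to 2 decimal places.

105.12°

Δφ = 28.9755°,  Δλ = 107.1117°
a = sin²(Δφ/2) + cos φ₁ cos φ₂ sin²(Δλ/2) = 0.630424
c = 2·arcsin(√a) = 1.834698 rad = 105.1204°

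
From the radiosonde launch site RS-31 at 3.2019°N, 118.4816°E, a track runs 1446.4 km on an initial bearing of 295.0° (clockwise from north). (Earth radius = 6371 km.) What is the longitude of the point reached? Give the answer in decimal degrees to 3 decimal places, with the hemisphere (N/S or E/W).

106.575°E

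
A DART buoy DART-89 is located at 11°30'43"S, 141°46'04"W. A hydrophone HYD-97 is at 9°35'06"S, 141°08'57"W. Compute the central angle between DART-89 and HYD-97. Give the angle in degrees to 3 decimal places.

2.021°

DART-89: φ = -11.51194°, λ = -141.76778°
HYD-97: φ = -9.58500°, λ = -141.14917°
Δφ = 1.9269°,  Δλ = 0.6186°
a = sin²(Δφ/2) + cos φ₁ cos φ₂ sin²(Δλ/2) = 0.000311
c = 2·arcsin(√a) = 0.035267 rad = 2.0206°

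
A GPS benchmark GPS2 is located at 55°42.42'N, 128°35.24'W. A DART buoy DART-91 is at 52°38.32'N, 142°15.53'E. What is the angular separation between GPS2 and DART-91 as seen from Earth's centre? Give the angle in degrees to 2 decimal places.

48.57°

GPS2: φ = +55.70700°, λ = -128.58733°
DART-91: φ = +52.63867°, λ = +142.25883°
Δφ = -3.0683°,  Δλ = -89.1538°
a = sin²(Δφ/2) + cos φ₁ cos φ₂ sin²(Δλ/2) = 0.169146
c = 2·arcsin(√a) = 0.847703 rad = 48.5698°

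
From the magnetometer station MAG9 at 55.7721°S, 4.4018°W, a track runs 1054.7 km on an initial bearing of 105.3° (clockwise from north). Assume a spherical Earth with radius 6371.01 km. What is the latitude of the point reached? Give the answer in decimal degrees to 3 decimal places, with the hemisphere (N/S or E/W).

δ = d/R = 1054.7/6371.01 = 0.165547 rad
φ₂ = arcsin(sin φ₁ cos δ + cos φ₁ sin δ cos θ)
   = arcsin(-0.82681·0.98633 + 0.56249·0.16479·-0.26387) = -57.13613°
λ₂ = λ₁ + atan2(sin θ sin δ cos φ₁, cos δ − sin φ₁ sin φ₂) = 12.63099°

57.136°S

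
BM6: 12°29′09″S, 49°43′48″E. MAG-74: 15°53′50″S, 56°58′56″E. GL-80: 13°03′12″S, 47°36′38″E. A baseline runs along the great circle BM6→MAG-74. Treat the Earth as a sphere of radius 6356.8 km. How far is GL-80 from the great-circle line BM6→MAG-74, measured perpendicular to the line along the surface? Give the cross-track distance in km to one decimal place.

BM6: φ = -12.48583°, λ = +49.73000°
MAG-74: φ = -15.89722°, λ = +56.98222°
GL-80: φ = -13.05333°, λ = +47.61056°
δ₁₃ = central angle BM6→GL-80 = 0.037411 rad  (haversine)
θ₁₃ = bearing BM6→GL-80 = 254.415°,  θ₁₂ = bearing BM6→MAG-74 = 116.740°
dₓₜ = R·arcsin(sin δ₁₃ · sin(θ₁₃ − θ₁₂)) = 6356.8·arcsin(0.03740·sin(137.675°)) = 160.107 km
|dₓₜ| = 160.107 km

160.1 km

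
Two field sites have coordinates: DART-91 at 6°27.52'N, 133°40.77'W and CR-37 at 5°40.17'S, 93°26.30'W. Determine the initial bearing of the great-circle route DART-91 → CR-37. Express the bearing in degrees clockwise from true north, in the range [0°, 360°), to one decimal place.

DART-91: φ = +6.45867°, λ = -133.67950°
CR-37: φ = -5.66950°, λ = -93.43833°
Δλ = 40.2412°
y = sin Δλ · cos φ₂ = 0.642846
x = cos φ₁ sin φ₂ − sin φ₁ cos φ₂ cos Δλ = -0.183608
θ = atan2(y, x) = 105.9402° → 105.9402° (mod 360°)

105.9°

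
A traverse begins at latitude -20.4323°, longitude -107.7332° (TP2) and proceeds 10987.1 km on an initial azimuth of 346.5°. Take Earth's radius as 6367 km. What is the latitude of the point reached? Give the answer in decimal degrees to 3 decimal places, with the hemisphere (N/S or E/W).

72.579°N

δ = d/R = 10987.1/6367 = 1.725632 rad
φ₂ = arcsin(sin φ₁ cos δ + cos φ₁ sin δ cos θ)
   = arcsin(-0.34910·-0.15422 + 0.93709·0.98804·0.97237) = 72.57895°
λ₂ = λ₁ + atan2(sin θ sin δ cos φ₁, cos δ − sin φ₁ sin φ₂) = -158.12347°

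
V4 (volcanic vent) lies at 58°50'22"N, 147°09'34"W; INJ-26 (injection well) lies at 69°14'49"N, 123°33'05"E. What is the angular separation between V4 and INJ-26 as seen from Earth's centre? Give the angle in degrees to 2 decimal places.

36.63°

V4: φ = +58.83944°, λ = -147.15944°
INJ-26: φ = +69.24694°, λ = +123.55139°
Δφ = 10.4075°,  Δλ = -89.2892°
a = sin²(Δφ/2) + cos φ₁ cos φ₂ sin²(Δλ/2) = 0.098763
c = 2·arcsin(√a) = 0.639368 rad = 36.6331°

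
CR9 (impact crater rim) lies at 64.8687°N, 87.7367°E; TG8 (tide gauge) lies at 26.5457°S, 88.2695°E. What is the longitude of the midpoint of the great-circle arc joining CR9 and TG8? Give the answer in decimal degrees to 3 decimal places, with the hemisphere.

88.098°E

Bx = cos φ₂ cos Δλ = 0.894540,  By = cos φ₂ sin Δλ = 0.008319
φₘ = atan2(sin φ₁ + sin φ₂, √((cos φ₁ + Bx)² + By²)) = 19.16167°
λₘ = λ₁ + atan2(By, cos φ₁ + Bx) = 88.09798°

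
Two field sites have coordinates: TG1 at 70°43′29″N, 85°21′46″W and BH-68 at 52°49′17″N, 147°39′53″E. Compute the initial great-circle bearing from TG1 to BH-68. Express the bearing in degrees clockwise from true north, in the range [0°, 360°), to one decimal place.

TG1: φ = +70.72472°, λ = -85.36278°
BH-68: φ = +52.82139°, λ = +147.66472°
Δλ = -126.9725°
y = sin Δλ · cos φ₂ = -0.482791
x = cos φ₁ sin φ₂ − sin φ₁ cos φ₂ cos Δλ = 0.606087
θ = atan2(y, x) = -38.5398° → 321.4602° (mod 360°)

321.5°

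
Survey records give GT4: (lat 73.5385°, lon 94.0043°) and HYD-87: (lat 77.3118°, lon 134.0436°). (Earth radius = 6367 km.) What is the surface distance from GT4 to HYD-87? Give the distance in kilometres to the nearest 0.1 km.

Δφ = 3.7733°,  Δλ = 40.0393°
a = sin²(Δφ/2) + cos φ₁ cos φ₂ sin²(Δλ/2) = 0.008378
c = 2·arcsin(√a) = 0.183324 rad = 10.5037°
d = R·c = 6367 × 0.183324 = 1167.2 km

1167.2 km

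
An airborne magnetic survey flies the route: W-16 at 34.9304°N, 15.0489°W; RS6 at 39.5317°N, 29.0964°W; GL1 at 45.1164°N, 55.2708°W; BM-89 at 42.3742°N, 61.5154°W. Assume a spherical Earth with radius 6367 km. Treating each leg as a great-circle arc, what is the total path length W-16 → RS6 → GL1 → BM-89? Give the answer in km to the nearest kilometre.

W-16→RS6: c = 0.210784 rad, d = 1342.06 km
RS6→GL1: c = 0.349797 rad, d = 2227.16 km
GL1→BM-89: c = 0.092101 rad, d = 586.41 km
Total = 1342.06 + 2227.16 + 586.41 = 4155.62 km

4156 km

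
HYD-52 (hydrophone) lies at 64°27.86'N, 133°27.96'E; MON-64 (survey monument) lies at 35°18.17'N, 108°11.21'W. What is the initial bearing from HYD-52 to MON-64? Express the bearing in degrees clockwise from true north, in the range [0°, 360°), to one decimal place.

50.2°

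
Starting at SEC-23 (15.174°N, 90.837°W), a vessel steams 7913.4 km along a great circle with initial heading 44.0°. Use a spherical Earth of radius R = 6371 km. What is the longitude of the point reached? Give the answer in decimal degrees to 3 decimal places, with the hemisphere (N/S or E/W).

12.302°W

δ = d/R = 7913.4/6371 = 1.242097 rad
φ₂ = arcsin(sin φ₁ cos δ + cos φ₁ sin δ cos θ)
   = arcsin(0.26175·0.32281 + 0.96514·0.94646·0.71934) = 47.86688°
λ₂ = λ₁ + atan2(sin θ sin δ cos φ₁, cos δ − sin φ₁ sin φ₂) = -12.30238°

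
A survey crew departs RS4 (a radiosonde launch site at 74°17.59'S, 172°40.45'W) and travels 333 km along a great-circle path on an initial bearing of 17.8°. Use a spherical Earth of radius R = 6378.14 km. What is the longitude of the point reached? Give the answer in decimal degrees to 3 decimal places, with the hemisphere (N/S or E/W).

RS4: φ = -74.29317°, λ = -172.67417°
δ = d/R = 333/6378.14 = 0.052210 rad
φ₂ = arcsin(sin φ₁ cos δ + cos φ₁ sin δ cos θ)
   = arcsin(-0.96266·0.99864 + 0.27072·0.05219·0.95213) = -71.42303°
λ₂ = λ₁ + atan2(sin θ sin δ cos φ₁, cos δ − sin φ₁ sin φ₂) = -169.80385°

169.804°W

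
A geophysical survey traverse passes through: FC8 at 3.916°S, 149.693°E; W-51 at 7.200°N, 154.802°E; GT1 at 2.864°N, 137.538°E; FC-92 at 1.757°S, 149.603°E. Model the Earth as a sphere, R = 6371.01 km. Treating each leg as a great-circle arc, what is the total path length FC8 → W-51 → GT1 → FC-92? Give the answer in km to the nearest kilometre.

4768 km

FC8→W-51: c = 0.213447 rad, d = 1359.87 km
W-51→GT1: c = 0.309466 rad, d = 1971.61 km
GT1→FC-92: c = 0.225428 rad, d = 1436.21 km
Total = 1359.87 + 1971.61 + 1436.21 = 4767.69 km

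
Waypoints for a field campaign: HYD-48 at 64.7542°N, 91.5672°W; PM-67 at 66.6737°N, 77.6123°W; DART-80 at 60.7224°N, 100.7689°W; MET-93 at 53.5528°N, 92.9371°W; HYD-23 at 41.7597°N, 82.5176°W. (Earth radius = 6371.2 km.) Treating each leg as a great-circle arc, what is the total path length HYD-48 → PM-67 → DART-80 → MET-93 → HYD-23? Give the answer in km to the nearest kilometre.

HYD-48→PM-67: c = 0.105363 rad, d = 671.29 km
PM-67→DART-80: c = 0.205255 rad, d = 1307.72 km
DART-80→MET-93: c = 0.145241 rad, d = 925.36 km
MET-93→HYD-23: c = 0.238961 rad, d = 1522.47 km
Total = 671.29 + 1307.72 + 925.36 + 1522.47 = 4426.83 km

4427 km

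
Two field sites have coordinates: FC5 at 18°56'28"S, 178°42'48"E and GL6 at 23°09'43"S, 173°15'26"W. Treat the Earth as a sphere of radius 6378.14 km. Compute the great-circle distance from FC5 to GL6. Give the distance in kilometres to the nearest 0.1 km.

957.1 km

FC5: φ = -18.94111°, λ = +178.71333°
GL6: φ = -23.16194°, λ = -173.25722°
Δφ = -4.2208°,  Δλ = 8.0294°
a = sin²(Δφ/2) + cos φ₁ cos φ₂ sin²(Δλ/2) = 0.005619
c = 2·arcsin(√a) = 0.150058 rad = 8.5977°
d = R·c = 6378.14 × 0.150058 = 957.1 km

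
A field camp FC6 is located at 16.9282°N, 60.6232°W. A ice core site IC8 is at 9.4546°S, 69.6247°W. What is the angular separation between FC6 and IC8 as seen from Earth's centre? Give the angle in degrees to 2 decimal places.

Δφ = -26.3828°,  Δλ = -9.0015°
a = sin²(Δφ/2) + cos φ₁ cos φ₂ sin²(Δλ/2) = 0.057888
c = 2·arcsin(√a) = 0.485968 rad = 27.8439°

27.84°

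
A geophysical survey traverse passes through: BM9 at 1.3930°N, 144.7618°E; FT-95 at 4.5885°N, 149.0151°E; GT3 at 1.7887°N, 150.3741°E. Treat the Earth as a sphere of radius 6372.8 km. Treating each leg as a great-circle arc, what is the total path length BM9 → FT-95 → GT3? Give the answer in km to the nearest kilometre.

937 km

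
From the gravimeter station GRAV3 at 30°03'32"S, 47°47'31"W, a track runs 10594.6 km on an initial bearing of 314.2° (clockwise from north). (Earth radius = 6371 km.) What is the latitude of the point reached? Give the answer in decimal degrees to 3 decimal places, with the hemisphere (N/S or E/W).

GRAV3: φ = -30.05889°, λ = -47.79194°
δ = d/R = 10594.6/6371 = 1.662941 rad
φ₂ = arcsin(sin φ₁ cos δ + cos φ₁ sin δ cos θ)
   = arcsin(-0.50089·-0.09201 + 0.86551·0.99576·0.69717) = 40.31080°
λ₂ = λ₁ + atan2(sin θ sin δ cos φ₁, cos δ − sin φ₁ sin φ₂) = -117.20912°

40.311°N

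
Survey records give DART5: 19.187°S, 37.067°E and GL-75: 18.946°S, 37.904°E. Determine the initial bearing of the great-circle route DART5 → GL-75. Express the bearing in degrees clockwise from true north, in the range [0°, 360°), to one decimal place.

Δλ = 0.8370°
y = sin Δλ · cos φ₂ = 0.013817
x = cos φ₁ sin φ₂ − sin φ₁ cos φ₂ cos Δλ = 0.004173
θ = atan2(y, x) = 73.1939° → 73.1939° (mod 360°)

73.2°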